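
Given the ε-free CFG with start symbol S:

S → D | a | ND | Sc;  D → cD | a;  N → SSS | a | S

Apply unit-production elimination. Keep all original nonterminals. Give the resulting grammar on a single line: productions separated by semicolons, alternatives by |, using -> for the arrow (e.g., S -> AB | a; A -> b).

Unit productions: N->S, S->D.
Unit pairs (A ⇒* B via units): (N,D), (N,S), (S,D).
S: inherits non-unit rules of {D, S} → ND | Sc | a | cD.
D: inherits non-unit rules of {D} → a | cD.
N: inherits non-unit rules of {D, N, S} → ND | SSS | Sc | a | cD.

S -> a | ND | Sc | cD; D -> a | cD; N -> a | ND | Sc | cD | SSS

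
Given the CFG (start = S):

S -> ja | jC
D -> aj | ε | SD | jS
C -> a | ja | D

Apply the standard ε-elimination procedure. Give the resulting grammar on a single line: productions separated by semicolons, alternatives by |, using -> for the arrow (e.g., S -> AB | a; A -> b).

Nullable set: {C, D}.
S -> jC: C nullable, giving j | jC.
C -> D: D nullable, giving D.
Drop D -> ε.
D -> SD: D nullable, giving S | SD.
Unchanged (no nullable symbols): S -> ja; C -> a; C -> ja; D -> aj; D -> jS.

S -> j | jC | ja; C -> D | a | ja; D -> S | SD | aj | jS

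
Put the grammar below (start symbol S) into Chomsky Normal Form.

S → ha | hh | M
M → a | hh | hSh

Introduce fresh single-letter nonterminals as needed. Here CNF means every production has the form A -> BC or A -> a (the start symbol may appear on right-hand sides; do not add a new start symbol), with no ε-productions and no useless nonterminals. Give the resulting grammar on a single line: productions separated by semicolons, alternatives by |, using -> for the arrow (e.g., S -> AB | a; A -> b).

No ε-productions.
After unit-elimination: S -> a | ha | hh | hSh; M -> a | hh | hSh.
TERM: introduce B -> a, A -> h and substitute in every rule of length ≥2.
BIN: M -> ASA becomes M -> AC, C -> SA; S -> ASA becomes S -> AD, D -> SA.
Drop unreachable/unproductive: M.

S -> a | AA | AB | AD; A -> h; B -> a; D -> SA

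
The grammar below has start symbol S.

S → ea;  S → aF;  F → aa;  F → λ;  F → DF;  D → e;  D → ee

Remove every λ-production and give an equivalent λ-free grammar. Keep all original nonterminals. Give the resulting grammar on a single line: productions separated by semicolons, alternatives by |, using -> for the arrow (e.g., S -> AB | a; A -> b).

Nullable set: {F}.
S -> aF: F nullable, giving a | aF.
Drop F -> λ.
F -> DF: F nullable, giving D | DF.
Unchanged (no nullable symbols): S -> ea; D -> e; D -> ee; F -> aa.

S -> a | aF | ea; D -> e | ee; F -> D | DF | aa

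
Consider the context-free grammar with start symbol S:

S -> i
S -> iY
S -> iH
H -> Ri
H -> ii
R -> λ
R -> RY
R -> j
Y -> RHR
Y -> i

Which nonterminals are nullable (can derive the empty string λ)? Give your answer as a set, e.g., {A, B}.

Directly nullable (have an ε-rule): {R}.
Not nullable: H, S, Y — each has a terminal in every rule's right-hand side or depends on a non-nullable symbol.

{R}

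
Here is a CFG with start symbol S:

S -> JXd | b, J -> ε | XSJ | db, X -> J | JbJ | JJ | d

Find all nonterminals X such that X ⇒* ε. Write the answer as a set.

Directly nullable (have an ε-rule): {J}.
X is nullable via X -> J (every symbol on the right is already known nullable).
Not nullable: S — each has a terminal in every rule's right-hand side or depends on a non-nullable symbol.

{J, X}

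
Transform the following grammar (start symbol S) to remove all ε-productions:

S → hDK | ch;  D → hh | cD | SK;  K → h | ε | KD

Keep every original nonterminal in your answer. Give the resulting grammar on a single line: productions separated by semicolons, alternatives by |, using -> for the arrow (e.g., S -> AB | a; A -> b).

S -> ch | hD | hDK; D -> S | SK | cD | hh; K -> D | h | KD

Nullable set: {K}.
S -> hDK: K nullable, giving hD | hDK.
D -> SK: K nullable, giving S | SK.
Drop K -> ε.
K -> KD: K nullable, giving D | KD.
Unchanged (no nullable symbols): S -> ch; D -> cD; D -> hh; K -> h.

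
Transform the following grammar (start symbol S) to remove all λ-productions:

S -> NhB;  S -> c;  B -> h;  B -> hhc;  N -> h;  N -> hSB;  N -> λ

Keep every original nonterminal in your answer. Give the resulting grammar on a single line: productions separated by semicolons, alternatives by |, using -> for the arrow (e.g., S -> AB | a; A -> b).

S -> c | hB | NhB; B -> h | hhc; N -> h | hSB

Nullable set: {N}.
S -> NhB: N nullable, giving NhB | hB.
Drop N -> λ.
Unchanged (no nullable symbols): S -> c; B -> h; B -> hhc; N -> h; N -> hSB.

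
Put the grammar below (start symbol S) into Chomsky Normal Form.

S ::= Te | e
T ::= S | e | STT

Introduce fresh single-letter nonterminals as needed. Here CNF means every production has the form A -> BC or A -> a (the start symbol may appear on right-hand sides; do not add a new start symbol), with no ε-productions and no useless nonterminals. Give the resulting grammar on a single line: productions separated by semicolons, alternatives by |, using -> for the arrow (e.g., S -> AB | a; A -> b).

S -> e | TA; A -> e; B -> TT; T -> e | SB | TA

No ε-productions.
After unit-elimination: S -> e | Te; T -> e | Te | STT.
TERM: introduce A -> e and substitute in every rule of length ≥2.
BIN: T -> STT becomes T -> SB, B -> TT.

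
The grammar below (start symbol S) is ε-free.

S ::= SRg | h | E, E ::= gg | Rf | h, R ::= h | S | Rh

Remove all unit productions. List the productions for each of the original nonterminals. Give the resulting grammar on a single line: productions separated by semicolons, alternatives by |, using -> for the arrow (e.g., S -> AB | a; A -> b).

S -> h | Rf | gg | SRg; E -> h | Rf | gg; R -> h | Rf | Rh | gg | SRg

Unit productions: R->S, S->E.
Unit pairs (A ⇒* B via units): (R,E), (R,S), (S,E).
S: inherits non-unit rules of {E, S} → Rf | SRg | gg | h.
E: inherits non-unit rules of {E} → Rf | gg | h.
R: inherits non-unit rules of {E, R, S} → Rf | Rh | SRg | gg | h.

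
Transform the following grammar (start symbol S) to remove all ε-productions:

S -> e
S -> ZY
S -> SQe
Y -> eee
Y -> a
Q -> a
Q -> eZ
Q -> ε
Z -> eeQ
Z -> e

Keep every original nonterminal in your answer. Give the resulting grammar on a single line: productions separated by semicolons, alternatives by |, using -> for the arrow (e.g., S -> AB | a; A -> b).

S -> e | Se | ZY | SQe; Q -> a | eZ; Y -> a | eee; Z -> e | ee | eeQ

Nullable set: {Q}.
S -> SQe: Q nullable, giving SQe | Se.
Drop Q -> ε.
Z -> eeQ: Q nullable, giving ee | eeQ.
Unchanged (no nullable symbols): S -> ZY; S -> e; Q -> a; Q -> eZ; Y -> a; Y -> eee; Z -> e.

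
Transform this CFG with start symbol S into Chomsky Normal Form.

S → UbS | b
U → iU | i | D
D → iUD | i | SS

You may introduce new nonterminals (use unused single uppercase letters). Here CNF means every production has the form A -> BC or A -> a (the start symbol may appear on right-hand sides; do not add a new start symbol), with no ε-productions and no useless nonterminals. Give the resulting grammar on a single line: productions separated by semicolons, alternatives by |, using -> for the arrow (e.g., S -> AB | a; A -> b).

S -> b | UE; A -> i; B -> b; C -> UD; D -> i | AC | SS; E -> BS; F -> UD; U -> i | AF | AU | SS

No ε-productions.
After unit-elimination: S -> b | UbS; D -> i | SS | iUD; U -> i | SS | iU | iUD.
TERM: introduce B -> b, A -> i and substitute in every rule of length ≥2.
BIN: D -> AUD becomes D -> AC, C -> UD; S -> UBS becomes S -> UE, E -> BS; U -> AUD becomes U -> AF, F -> UD.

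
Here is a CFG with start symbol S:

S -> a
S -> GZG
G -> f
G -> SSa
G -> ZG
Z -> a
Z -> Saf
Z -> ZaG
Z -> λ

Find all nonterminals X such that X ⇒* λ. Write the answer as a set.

{Z}

Directly nullable (have an ε-rule): {Z}.
Not nullable: G, S — each has a terminal in every rule's right-hand side or depends on a non-nullable symbol.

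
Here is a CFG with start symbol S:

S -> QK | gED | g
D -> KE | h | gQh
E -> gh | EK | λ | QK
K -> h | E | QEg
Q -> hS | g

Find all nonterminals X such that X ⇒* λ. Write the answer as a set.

Directly nullable (have an ε-rule): {E}.
K is nullable via K -> E (every symbol on the right is already known nullable).
D is nullable via D -> KE (every symbol on the right is already known nullable).
Not nullable: Q, S — each has a terminal in every rule's right-hand side or depends on a non-nullable symbol.

{D, E, K}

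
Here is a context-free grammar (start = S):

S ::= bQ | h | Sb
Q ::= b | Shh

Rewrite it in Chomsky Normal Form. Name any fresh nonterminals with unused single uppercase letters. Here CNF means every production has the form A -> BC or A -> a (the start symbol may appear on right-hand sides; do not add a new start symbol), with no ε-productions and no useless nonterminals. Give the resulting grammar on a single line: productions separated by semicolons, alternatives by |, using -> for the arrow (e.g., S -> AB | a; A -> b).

S -> h | BQ | SB; A -> h; B -> b; C -> AA; Q -> b | SC

No ε-productions.
No unit productions to eliminate.
TERM: introduce B -> b, A -> h and substitute in every rule of length ≥2.
BIN: Q -> SAA becomes Q -> SC, C -> AA.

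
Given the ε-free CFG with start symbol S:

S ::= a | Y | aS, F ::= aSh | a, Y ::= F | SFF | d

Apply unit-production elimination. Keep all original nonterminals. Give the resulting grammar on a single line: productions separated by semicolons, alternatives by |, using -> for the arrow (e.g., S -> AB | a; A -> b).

S -> a | d | aS | SFF | aSh; F -> a | aSh; Y -> a | d | SFF | aSh

Unit productions: S->Y, Y->F.
Unit pairs (A ⇒* B via units): (S,F), (S,Y), (Y,F).
S: inherits non-unit rules of {F, S, Y} → SFF | a | aS | aSh | d.
F: inherits non-unit rules of {F} → a | aSh.
Y: inherits non-unit rules of {F, Y} → SFF | a | aSh | d.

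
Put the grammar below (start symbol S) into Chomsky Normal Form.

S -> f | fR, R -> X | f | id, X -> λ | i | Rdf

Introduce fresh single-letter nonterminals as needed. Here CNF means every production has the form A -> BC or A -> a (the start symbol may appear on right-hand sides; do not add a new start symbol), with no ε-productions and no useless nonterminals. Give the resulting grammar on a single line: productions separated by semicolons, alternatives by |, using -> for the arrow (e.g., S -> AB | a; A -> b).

Nullable: {R, X}; after ε-elimination: S -> f | fR; R -> X | f | id; X -> i | df | Rdf.
After unit-elimination: S -> f | fR; R -> f | i | df | id | Rdf; X -> i | df | Rdf.
TERM: introduce A -> d, B -> f, C -> i and substitute in every rule of length ≥2.
BIN: R -> RAB becomes R -> RD, D -> AB; X -> RAB becomes X -> RE, E -> AB.
Drop unreachable/unproductive: X.

S -> f | BR; A -> d; B -> f; C -> i; D -> AB; R -> f | i | AB | CA | RD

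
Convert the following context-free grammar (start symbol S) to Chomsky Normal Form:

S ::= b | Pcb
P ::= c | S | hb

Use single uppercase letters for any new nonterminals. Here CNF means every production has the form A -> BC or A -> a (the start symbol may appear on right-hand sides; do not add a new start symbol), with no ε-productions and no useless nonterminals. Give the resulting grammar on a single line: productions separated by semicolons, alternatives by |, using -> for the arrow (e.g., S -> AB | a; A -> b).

No ε-productions.
After unit-elimination: S -> b | Pcb; P -> b | c | hb | Pcb.
TERM: introduce B -> b, A -> c, C -> h and substitute in every rule of length ≥2.
BIN: P -> PAB becomes P -> PD, D -> AB; S -> PAB becomes S -> PE, E -> AB.

S -> b | PE; A -> c; B -> b; C -> h; D -> AB; E -> AB; P -> b | c | CB | PD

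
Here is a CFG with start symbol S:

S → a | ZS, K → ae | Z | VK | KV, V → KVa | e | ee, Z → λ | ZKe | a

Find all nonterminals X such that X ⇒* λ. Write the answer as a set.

Directly nullable (have an ε-rule): {Z}.
K is nullable via K -> Z (every symbol on the right is already known nullable).
Not nullable: S, V — each has a terminal in every rule's right-hand side or depends on a non-nullable symbol.

{K, Z}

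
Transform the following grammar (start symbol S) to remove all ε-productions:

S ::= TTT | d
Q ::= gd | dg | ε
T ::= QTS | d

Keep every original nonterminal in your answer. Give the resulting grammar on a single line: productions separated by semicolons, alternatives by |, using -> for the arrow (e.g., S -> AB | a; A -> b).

Nullable set: {Q}.
Drop Q -> ε.
T -> QTS: Q nullable, giving QTS | TS.
Unchanged (no nullable symbols): S -> TTT; S -> d; Q -> dg; Q -> gd; T -> d.

S -> d | TTT; Q -> dg | gd; T -> d | TS | QTS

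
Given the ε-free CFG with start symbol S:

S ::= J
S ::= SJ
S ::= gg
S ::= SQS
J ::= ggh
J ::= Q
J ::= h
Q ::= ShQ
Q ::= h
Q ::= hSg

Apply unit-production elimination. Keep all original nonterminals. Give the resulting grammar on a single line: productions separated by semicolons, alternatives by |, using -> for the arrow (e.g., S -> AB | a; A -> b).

Unit productions: J->Q, S->J.
Unit pairs (A ⇒* B via units): (J,Q), (S,J), (S,Q).
S: inherits non-unit rules of {J, Q, S} → SJ | SQS | ShQ | gg | ggh | h | hSg.
J: inherits non-unit rules of {J, Q} → ShQ | ggh | h | hSg.
Q: inherits non-unit rules of {Q} → ShQ | h | hSg.

S -> h | SJ | gg | SQS | ShQ | ggh | hSg; J -> h | ShQ | ggh | hSg; Q -> h | ShQ | hSg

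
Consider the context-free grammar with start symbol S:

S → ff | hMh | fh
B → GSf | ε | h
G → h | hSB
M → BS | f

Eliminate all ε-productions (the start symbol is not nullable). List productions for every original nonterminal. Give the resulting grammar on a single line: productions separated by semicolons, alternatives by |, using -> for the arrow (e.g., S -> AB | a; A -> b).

S -> ff | fh | hMh; B -> h | GSf; G -> h | hS | hSB; M -> S | f | BS

Nullable set: {B}.
Drop B -> ε.
G -> hSB: B nullable, giving hS | hSB.
M -> BS: B nullable, giving BS | S.
Unchanged (no nullable symbols): S -> ff; S -> fh; S -> hMh; B -> GSf; B -> h; G -> h; M -> f.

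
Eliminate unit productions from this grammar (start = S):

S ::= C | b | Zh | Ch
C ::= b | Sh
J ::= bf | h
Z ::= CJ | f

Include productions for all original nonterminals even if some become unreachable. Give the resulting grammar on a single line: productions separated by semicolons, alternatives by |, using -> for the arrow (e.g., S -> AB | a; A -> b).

Unit productions: S->C.
Unit pairs (A ⇒* B via units): (S,C).
S: inherits non-unit rules of {C, S} → Ch | Sh | Zh | b.
C: inherits non-unit rules of {C} → Sh | b.
J: inherits non-unit rules of {J} → bf | h.
Z: inherits non-unit rules of {Z} → CJ | f.

S -> b | Ch | Sh | Zh; C -> b | Sh; J -> h | bf; Z -> f | CJ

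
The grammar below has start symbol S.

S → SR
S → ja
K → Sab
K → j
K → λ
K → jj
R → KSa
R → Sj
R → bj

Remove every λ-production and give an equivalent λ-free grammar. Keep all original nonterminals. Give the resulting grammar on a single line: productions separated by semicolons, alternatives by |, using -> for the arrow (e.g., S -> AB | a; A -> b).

S -> SR | ja; K -> j | jj | Sab; R -> Sa | Sj | bj | KSa

Nullable set: {K}.
Drop K -> λ.
R -> KSa: K nullable, giving KSa | Sa.
Unchanged (no nullable symbols): S -> SR; S -> ja; K -> Sab; K -> j; K -> jj; R -> Sj; R -> bj.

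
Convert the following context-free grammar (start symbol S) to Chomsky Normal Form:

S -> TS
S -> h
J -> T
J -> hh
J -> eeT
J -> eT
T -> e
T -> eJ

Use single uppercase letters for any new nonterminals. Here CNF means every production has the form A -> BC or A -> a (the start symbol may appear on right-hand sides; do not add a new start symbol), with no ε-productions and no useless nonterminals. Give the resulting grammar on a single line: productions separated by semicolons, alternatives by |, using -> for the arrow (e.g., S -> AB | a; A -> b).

S -> h | TS; A -> e; B -> h; C -> AT; J -> e | AC | AJ | AT | BB; T -> e | AJ

No ε-productions.
After unit-elimination: S -> h | TS; J -> e | eJ | eT | hh | eeT; T -> e | eJ.
TERM: introduce A -> e, B -> h and substitute in every rule of length ≥2.
BIN: J -> AAT becomes J -> AC, C -> AT.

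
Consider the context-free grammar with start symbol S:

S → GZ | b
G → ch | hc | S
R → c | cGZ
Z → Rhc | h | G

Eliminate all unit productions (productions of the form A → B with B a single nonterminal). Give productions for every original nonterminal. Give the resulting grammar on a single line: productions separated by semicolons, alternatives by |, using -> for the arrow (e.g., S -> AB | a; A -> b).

S -> b | GZ; G -> b | GZ | ch | hc; R -> c | cGZ; Z -> b | h | GZ | ch | hc | Rhc

Unit productions: G->S, Z->G.
Unit pairs (A ⇒* B via units): (G,S), (Z,G), (Z,S).
S: inherits non-unit rules of {S} → GZ | b.
G: inherits non-unit rules of {G, S} → GZ | b | ch | hc.
R: inherits non-unit rules of {R} → c | cGZ.
Z: inherits non-unit rules of {G, S, Z} → GZ | Rhc | b | ch | h | hc.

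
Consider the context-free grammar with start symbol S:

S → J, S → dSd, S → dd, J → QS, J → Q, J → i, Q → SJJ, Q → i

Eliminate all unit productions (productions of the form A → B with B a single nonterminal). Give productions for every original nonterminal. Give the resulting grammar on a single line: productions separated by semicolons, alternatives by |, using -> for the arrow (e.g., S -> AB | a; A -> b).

S -> i | QS | dd | SJJ | dSd; J -> i | QS | SJJ; Q -> i | SJJ

Unit productions: J->Q, S->J.
Unit pairs (A ⇒* B via units): (J,Q), (S,J), (S,Q).
S: inherits non-unit rules of {J, Q, S} → QS | SJJ | dSd | dd | i.
J: inherits non-unit rules of {J, Q} → QS | SJJ | i.
Q: inherits non-unit rules of {Q} → SJJ | i.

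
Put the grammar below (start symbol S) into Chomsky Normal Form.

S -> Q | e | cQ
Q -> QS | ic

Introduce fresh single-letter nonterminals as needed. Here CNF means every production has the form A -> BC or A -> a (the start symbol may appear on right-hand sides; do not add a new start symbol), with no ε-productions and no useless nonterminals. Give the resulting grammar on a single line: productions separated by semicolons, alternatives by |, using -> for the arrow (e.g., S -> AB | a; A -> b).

No ε-productions.
After unit-elimination: S -> e | QS | cQ | ic; Q -> QS | ic.
TERM: introduce B -> c, A -> i and substitute in every rule of length ≥2.

S -> e | AB | BQ | QS; A -> i; B -> c; Q -> AB | QS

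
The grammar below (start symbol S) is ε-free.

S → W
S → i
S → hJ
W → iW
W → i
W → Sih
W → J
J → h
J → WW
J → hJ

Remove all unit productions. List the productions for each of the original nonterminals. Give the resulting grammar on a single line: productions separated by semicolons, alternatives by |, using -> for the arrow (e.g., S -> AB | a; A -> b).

S -> h | i | WW | hJ | iW | Sih; J -> h | WW | hJ; W -> h | i | WW | hJ | iW | Sih

Unit productions: S->W, W->J.
Unit pairs (A ⇒* B via units): (S,J), (S,W), (W,J).
S: inherits non-unit rules of {J, S, W} → Sih | WW | h | hJ | i | iW.
J: inherits non-unit rules of {J} → WW | h | hJ.
W: inherits non-unit rules of {J, W} → Sih | WW | h | hJ | i | iW.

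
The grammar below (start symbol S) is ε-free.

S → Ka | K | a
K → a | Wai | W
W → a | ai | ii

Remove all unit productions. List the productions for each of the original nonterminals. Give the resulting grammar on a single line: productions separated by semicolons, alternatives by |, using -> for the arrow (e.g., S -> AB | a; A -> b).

S -> a | Ka | ai | ii | Wai; K -> a | ai | ii | Wai; W -> a | ai | ii

Unit productions: K->W, S->K.
Unit pairs (A ⇒* B via units): (K,W), (S,K), (S,W).
S: inherits non-unit rules of {K, S, W} → Ka | Wai | a | ai | ii.
K: inherits non-unit rules of {K, W} → Wai | a | ai | ii.
W: inherits non-unit rules of {W} → a | ai | ii.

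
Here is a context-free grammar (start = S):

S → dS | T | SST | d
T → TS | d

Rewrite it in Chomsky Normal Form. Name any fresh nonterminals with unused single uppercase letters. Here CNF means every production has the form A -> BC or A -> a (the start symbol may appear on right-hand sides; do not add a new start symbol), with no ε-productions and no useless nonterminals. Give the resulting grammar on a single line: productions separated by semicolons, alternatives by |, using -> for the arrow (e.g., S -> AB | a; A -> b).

No ε-productions.
After unit-elimination: S -> d | TS | dS | SST; T -> d | TS.
TERM: introduce A -> d and substitute in every rule of length ≥2.
BIN: S -> SST becomes S -> SB, B -> ST.

S -> d | AS | SB | TS; A -> d; B -> ST; T -> d | TS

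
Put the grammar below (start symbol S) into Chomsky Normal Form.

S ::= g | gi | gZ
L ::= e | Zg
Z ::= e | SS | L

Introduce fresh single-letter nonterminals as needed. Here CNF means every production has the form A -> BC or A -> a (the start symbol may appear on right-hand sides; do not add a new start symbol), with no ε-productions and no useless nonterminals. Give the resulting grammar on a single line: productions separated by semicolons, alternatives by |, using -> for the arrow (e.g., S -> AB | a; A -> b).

S -> g | AB | AZ; A -> g; B -> i; Z -> e | SS | ZA

No ε-productions.
After unit-elimination: S -> g | gZ | gi; L -> e | Zg; Z -> e | SS | Zg.
TERM: introduce A -> g, B -> i and substitute in every rule of length ≥2.
Drop unreachable/unproductive: L.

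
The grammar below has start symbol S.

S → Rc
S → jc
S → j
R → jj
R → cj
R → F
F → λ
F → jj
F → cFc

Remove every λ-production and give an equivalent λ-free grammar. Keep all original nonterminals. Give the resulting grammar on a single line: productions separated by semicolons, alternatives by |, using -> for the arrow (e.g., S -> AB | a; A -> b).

S -> c | j | Rc | jc; F -> cc | jj | cFc; R -> F | cj | jj

Nullable set: {F, R}.
S -> Rc: R nullable, giving Rc | c.
Drop F -> λ.
F -> cFc: F nullable, giving cFc | cc.
R -> F: F nullable, giving F.
Unchanged (no nullable symbols): S -> j; S -> jc; F -> jj; R -> cj; R -> jj.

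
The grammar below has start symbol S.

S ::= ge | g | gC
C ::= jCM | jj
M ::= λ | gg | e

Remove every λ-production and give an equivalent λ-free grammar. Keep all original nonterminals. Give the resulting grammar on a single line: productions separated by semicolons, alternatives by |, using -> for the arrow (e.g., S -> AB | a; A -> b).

S -> g | gC | ge; C -> jC | jj | jCM; M -> e | gg

Nullable set: {M}.
C -> jCM: M nullable, giving jC | jCM.
Drop M -> λ.
Unchanged (no nullable symbols): S -> g; S -> gC; S -> ge; C -> jj; M -> e; M -> gg.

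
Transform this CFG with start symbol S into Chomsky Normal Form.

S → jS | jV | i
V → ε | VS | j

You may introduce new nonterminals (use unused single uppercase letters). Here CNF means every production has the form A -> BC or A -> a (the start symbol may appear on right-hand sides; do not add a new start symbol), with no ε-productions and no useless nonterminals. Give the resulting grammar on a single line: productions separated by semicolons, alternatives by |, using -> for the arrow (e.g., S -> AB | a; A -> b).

S -> i | j | AS | AV; A -> j; V -> i | j | AS | AV | VS

Nullable: {V}; after ε-elimination: S -> i | j | jS | jV; V -> S | j | VS.
After unit-elimination: S -> i | j | jS | jV; V -> i | j | VS | jS | jV.
TERM: introduce A -> j and substitute in every rule of length ≥2.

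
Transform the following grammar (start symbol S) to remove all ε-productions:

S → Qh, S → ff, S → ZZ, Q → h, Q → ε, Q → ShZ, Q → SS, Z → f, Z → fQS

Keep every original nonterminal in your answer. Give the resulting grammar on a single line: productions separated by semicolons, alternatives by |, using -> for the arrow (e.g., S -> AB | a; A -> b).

Nullable set: {Q}.
S -> Qh: Q nullable, giving Qh | h.
Drop Q -> ε.
Z -> fQS: Q nullable, giving fQS | fS.
Unchanged (no nullable symbols): S -> ZZ; S -> ff; Q -> SS; Q -> ShZ; Q -> h; Z -> f.

S -> h | Qh | ZZ | ff; Q -> h | SS | ShZ; Z -> f | fS | fQS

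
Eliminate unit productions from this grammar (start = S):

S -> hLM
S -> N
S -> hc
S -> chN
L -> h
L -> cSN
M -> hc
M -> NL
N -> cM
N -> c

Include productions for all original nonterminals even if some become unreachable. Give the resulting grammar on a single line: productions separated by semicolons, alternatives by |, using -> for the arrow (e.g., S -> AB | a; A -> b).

S -> c | cM | hc | chN | hLM; L -> h | cSN; M -> NL | hc; N -> c | cM

Unit productions: S->N.
Unit pairs (A ⇒* B via units): (S,N).
S: inherits non-unit rules of {N, S} → c | cM | chN | hLM | hc.
L: inherits non-unit rules of {L} → cSN | h.
M: inherits non-unit rules of {M} → NL | hc.
N: inherits non-unit rules of {N} → c | cM.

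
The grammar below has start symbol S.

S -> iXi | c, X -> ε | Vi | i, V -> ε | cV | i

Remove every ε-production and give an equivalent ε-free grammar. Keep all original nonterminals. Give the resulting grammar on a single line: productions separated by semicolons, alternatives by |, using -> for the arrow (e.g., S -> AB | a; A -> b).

Nullable set: {V, X}.
S -> iXi: X nullable, giving iXi | ii.
Drop V -> ε.
V -> cV: V nullable, giving c | cV.
Drop X -> ε.
X -> Vi: V nullable, giving Vi | i.
Unchanged (no nullable symbols): S -> c; V -> i; X -> i.

S -> c | ii | iXi; V -> c | i | cV; X -> i | Vi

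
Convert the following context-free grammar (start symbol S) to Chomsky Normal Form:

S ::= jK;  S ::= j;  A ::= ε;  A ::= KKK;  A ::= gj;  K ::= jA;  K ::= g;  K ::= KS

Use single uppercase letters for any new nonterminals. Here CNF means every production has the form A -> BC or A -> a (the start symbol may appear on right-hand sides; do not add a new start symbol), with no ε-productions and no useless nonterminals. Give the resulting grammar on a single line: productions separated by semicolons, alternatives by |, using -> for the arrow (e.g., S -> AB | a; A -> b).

Nullable: {A}; after ε-elimination: S -> j | jK; A -> gj | KKK; K -> g | j | KS | jA.
No unit productions to eliminate.
TERM: introduce B -> g, C -> j and substitute in every rule of length ≥2.
BIN: A -> KKK becomes A -> KD, D -> KK.

S -> j | CK; A -> BC | KD; B -> g; C -> j; D -> KK; K -> g | j | CA | KS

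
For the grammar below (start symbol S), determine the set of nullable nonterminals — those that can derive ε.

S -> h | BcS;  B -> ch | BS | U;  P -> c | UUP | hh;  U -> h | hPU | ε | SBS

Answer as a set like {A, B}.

{B, U}

Directly nullable (have an ε-rule): {U}.
B is nullable via B -> U (every symbol on the right is already known nullable).
Not nullable: P, S — each has a terminal in every rule's right-hand side or depends on a non-nullable symbol.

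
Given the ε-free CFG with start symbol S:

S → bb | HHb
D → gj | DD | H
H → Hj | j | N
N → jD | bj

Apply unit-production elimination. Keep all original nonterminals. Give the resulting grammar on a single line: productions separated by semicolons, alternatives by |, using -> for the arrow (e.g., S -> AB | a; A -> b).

Unit productions: D->H, H->N.
Unit pairs (A ⇒* B via units): (D,H), (D,N), (H,N).
S: inherits non-unit rules of {S} → HHb | bb.
D: inherits non-unit rules of {D, H, N} → DD | Hj | bj | gj | j | jD.
H: inherits non-unit rules of {H, N} → Hj | bj | j | jD.
N: inherits non-unit rules of {N} → bj | jD.

S -> bb | HHb; D -> j | DD | Hj | bj | gj | jD; H -> j | Hj | bj | jD; N -> bj | jD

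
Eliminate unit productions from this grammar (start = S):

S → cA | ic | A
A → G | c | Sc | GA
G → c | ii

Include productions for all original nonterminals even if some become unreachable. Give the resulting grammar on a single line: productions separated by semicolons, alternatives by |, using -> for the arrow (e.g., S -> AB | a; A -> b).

Unit productions: A->G, S->A.
Unit pairs (A ⇒* B via units): (A,G), (S,A), (S,G).
S: inherits non-unit rules of {A, G, S} → GA | Sc | c | cA | ic | ii.
A: inherits non-unit rules of {A, G} → GA | Sc | c | ii.
G: inherits non-unit rules of {G} → c | ii.

S -> c | GA | Sc | cA | ic | ii; A -> c | GA | Sc | ii; G -> c | ii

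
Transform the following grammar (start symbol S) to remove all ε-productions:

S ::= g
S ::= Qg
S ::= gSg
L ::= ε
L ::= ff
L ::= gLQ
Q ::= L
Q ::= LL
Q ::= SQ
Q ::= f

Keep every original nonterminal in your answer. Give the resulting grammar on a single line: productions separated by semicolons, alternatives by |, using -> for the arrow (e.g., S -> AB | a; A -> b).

Nullable set: {L, Q}.
S -> Qg: Q nullable, giving Qg | g.
Drop L -> ε.
L -> gLQ: L, Q nullable, giving g | gL | gLQ | gQ.
Q -> L: L nullable, giving L.
Q -> LL: L, L nullable, giving L | LL.
Q -> SQ: Q nullable, giving S | SQ.
Unchanged (no nullable symbols): S -> g; S -> gSg; L -> ff; Q -> f.

S -> g | Qg | gSg; L -> g | ff | gL | gQ | gLQ; Q -> L | S | f | LL | SQ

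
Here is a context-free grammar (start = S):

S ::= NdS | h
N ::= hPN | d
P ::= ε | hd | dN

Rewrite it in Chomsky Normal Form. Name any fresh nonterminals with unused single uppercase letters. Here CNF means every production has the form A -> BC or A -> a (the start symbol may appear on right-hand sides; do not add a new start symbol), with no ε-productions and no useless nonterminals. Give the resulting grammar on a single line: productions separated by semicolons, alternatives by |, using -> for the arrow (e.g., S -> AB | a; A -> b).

Nullable: {P}; after ε-elimination: S -> h | NdS; N -> d | hN | hPN; P -> dN | hd.
No unit productions to eliminate.
TERM: introduce B -> d, A -> h and substitute in every rule of length ≥2.
BIN: N -> APN becomes N -> AC, C -> PN; S -> NBS becomes S -> ND, D -> BS.

S -> h | ND; A -> h; B -> d; C -> PN; D -> BS; N -> d | AC | AN; P -> AB | BN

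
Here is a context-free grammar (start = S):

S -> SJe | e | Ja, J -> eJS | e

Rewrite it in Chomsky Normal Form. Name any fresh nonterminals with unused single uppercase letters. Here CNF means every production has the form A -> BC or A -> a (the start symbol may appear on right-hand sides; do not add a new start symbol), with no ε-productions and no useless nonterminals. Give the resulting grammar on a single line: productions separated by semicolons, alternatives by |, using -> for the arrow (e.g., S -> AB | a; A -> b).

S -> e | JB | SD; A -> e; B -> a; C -> JS; D -> JA; J -> e | AC

No ε-productions.
No unit productions to eliminate.
TERM: introduce B -> a, A -> e and substitute in every rule of length ≥2.
BIN: J -> AJS becomes J -> AC, C -> JS; S -> SJA becomes S -> SD, D -> JA.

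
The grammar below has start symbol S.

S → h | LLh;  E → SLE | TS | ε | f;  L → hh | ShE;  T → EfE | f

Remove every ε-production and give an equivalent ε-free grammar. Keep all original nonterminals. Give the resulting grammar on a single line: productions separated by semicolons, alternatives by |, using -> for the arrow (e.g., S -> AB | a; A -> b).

Nullable set: {E}.
Drop E -> ε.
E -> SLE: E nullable, giving SL | SLE.
L -> ShE: E nullable, giving Sh | ShE.
T -> EfE: E, E nullable, giving Ef | EfE | f | fE.
Unchanged (no nullable symbols): S -> LLh; S -> h; E -> TS; E -> f; L -> hh; T -> f.

S -> h | LLh; E -> f | SL | TS | SLE; L -> Sh | hh | ShE; T -> f | Ef | fE | EfE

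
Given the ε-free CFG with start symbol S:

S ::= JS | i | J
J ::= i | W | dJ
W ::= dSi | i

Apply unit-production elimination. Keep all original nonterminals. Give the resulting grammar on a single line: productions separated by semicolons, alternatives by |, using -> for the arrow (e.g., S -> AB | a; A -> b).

Unit productions: J->W, S->J.
Unit pairs (A ⇒* B via units): (J,W), (S,J), (S,W).
S: inherits non-unit rules of {J, S, W} → JS | dJ | dSi | i.
J: inherits non-unit rules of {J, W} → dJ | dSi | i.
W: inherits non-unit rules of {W} → dSi | i.

S -> i | JS | dJ | dSi; J -> i | dJ | dSi; W -> i | dSi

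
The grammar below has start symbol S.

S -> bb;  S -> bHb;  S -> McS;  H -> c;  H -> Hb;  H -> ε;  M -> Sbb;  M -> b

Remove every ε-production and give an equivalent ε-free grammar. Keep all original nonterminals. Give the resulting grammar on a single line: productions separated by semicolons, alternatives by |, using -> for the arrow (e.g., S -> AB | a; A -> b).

S -> bb | McS | bHb; H -> b | c | Hb; M -> b | Sbb

Nullable set: {H}.
S -> bHb: H nullable, giving bHb | bb.
Drop H -> ε.
H -> Hb: H nullable, giving Hb | b.
Unchanged (no nullable symbols): S -> McS; S -> bb; H -> c; M -> Sbb; M -> b.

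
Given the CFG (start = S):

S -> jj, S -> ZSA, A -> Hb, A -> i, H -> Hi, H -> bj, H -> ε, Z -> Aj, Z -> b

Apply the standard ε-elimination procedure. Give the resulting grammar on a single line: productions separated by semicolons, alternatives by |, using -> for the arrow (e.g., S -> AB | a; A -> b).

Nullable set: {H}.
A -> Hb: H nullable, giving Hb | b.
Drop H -> ε.
H -> Hi: H nullable, giving Hi | i.
Unchanged (no nullable symbols): S -> ZSA; S -> jj; A -> i; H -> bj; Z -> Aj; Z -> b.

S -> jj | ZSA; A -> b | i | Hb; H -> i | Hi | bj; Z -> b | Aj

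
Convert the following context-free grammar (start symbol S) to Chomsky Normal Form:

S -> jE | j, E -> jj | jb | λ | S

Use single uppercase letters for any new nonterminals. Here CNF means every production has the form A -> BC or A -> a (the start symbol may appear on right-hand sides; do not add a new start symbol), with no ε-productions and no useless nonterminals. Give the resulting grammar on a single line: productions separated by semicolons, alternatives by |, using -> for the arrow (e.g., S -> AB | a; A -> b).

S -> j | AE; A -> j; B -> b; E -> j | AA | AB | AE

Nullable: {E}; after ε-elimination: S -> j | jE; E -> S | jb | jj.
After unit-elimination: S -> j | jE; E -> j | jE | jb | jj.
TERM: introduce B -> b, A -> j and substitute in every rule of length ≥2.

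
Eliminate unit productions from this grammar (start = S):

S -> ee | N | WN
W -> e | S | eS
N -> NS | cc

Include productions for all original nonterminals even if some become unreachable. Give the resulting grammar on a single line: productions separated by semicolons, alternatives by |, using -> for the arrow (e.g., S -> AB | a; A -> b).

S -> NS | WN | cc | ee; N -> NS | cc; W -> e | NS | WN | cc | eS | ee

Unit productions: S->N, W->S.
Unit pairs (A ⇒* B via units): (S,N), (W,N), (W,S).
S: inherits non-unit rules of {N, S} → NS | WN | cc | ee.
N: inherits non-unit rules of {N} → NS | cc.
W: inherits non-unit rules of {N, S, W} → NS | WN | cc | e | eS | ee.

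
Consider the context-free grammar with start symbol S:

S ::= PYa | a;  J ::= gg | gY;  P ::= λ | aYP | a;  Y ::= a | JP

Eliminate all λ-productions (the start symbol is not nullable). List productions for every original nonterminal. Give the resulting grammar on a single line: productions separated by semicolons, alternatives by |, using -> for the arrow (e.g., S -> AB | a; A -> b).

Nullable set: {P}.
S -> PYa: P nullable, giving PYa | Ya.
Drop P -> λ.
P -> aYP: P nullable, giving aY | aYP.
Y -> JP: P nullable, giving J | JP.
Unchanged (no nullable symbols): S -> a; J -> gY; J -> gg; P -> a; Y -> a.

S -> a | Ya | PYa; J -> gY | gg; P -> a | aY | aYP; Y -> J | a | JP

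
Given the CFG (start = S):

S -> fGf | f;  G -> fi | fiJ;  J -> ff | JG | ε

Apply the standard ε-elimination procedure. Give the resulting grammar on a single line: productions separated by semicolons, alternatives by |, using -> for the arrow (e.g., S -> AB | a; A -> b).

S -> f | fGf; G -> fi | fiJ; J -> G | JG | ff

Nullable set: {J}.
G -> fiJ: J nullable, giving fi | fiJ.
Drop J -> ε.
J -> JG: J nullable, giving G | JG.
Unchanged (no nullable symbols): S -> f; S -> fGf; G -> fi; J -> ff.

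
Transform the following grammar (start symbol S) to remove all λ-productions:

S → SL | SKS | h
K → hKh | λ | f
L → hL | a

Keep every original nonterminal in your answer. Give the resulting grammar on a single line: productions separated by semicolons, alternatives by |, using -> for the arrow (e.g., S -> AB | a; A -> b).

S -> h | SL | SS | SKS; K -> f | hh | hKh; L -> a | hL

Nullable set: {K}.
S -> SKS: K nullable, giving SKS | SS.
Drop K -> λ.
K -> hKh: K nullable, giving hKh | hh.
Unchanged (no nullable symbols): S -> SL; S -> h; K -> f; L -> a; L -> hL.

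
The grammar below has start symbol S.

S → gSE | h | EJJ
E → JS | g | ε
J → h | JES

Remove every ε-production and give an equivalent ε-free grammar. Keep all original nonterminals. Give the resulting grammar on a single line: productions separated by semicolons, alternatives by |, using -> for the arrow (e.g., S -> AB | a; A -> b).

Nullable set: {E}.
S -> EJJ: E nullable, giving EJJ | JJ.
S -> gSE: E nullable, giving gS | gSE.
Drop E -> ε.
J -> JES: E nullable, giving JES | JS.
Unchanged (no nullable symbols): S -> h; E -> JS; E -> g; J -> h.

S -> h | JJ | gS | EJJ | gSE; E -> g | JS; J -> h | JS | JES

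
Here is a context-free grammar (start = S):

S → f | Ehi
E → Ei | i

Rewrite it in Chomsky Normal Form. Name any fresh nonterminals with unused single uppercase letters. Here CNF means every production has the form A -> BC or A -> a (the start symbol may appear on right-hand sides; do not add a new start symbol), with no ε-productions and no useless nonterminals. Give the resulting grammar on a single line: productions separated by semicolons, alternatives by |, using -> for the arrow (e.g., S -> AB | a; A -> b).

No ε-productions.
No unit productions to eliminate.
TERM: introduce B -> h, A -> i and substitute in every rule of length ≥2.
BIN: S -> EBA becomes S -> EC, C -> BA.

S -> f | EC; A -> i; B -> h; C -> BA; E -> i | EA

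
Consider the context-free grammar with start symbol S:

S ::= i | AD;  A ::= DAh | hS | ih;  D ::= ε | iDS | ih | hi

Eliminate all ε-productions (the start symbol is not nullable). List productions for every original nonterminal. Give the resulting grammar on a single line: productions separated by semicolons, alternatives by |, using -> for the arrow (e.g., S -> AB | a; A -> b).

S -> A | i | AD; A -> Ah | hS | ih | DAh; D -> hi | iS | ih | iDS

Nullable set: {D}.
S -> AD: D nullable, giving A | AD.
A -> DAh: D nullable, giving Ah | DAh.
Drop D -> ε.
D -> iDS: D nullable, giving iDS | iS.
Unchanged (no nullable symbols): S -> i; A -> hS; A -> ih; D -> hi; D -> ih.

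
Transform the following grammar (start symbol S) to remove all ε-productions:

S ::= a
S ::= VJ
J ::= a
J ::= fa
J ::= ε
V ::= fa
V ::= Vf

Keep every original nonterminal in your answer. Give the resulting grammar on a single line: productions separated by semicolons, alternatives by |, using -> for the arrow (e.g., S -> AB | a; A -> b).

Nullable set: {J}.
S -> VJ: J nullable, giving V | VJ.
Drop J -> ε.
Unchanged (no nullable symbols): S -> a; J -> a; J -> fa; V -> Vf; V -> fa.

S -> V | a | VJ; J -> a | fa; V -> Vf | fa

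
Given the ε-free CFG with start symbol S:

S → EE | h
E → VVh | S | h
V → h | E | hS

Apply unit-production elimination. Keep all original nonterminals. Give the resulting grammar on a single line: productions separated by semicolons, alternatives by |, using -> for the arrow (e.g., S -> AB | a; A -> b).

Unit productions: E->S, V->E.
Unit pairs (A ⇒* B via units): (E,S), (V,E), (V,S).
S: inherits non-unit rules of {S} → EE | h.
E: inherits non-unit rules of {E, S} → EE | VVh | h.
V: inherits non-unit rules of {E, S, V} → EE | VVh | h | hS.

S -> h | EE; E -> h | EE | VVh; V -> h | EE | hS | VVh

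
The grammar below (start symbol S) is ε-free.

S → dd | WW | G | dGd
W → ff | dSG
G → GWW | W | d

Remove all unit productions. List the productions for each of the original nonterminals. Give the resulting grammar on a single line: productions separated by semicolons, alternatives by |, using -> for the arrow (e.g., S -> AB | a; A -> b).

Unit productions: G->W, S->G.
Unit pairs (A ⇒* B via units): (G,W), (S,G), (S,W).
S: inherits non-unit rules of {G, S, W} → GWW | WW | d | dGd | dSG | dd | ff.
G: inherits non-unit rules of {G, W} → GWW | d | dSG | ff.
W: inherits non-unit rules of {W} → dSG | ff.

S -> d | WW | dd | ff | GWW | dGd | dSG; G -> d | ff | GWW | dSG; W -> ff | dSG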